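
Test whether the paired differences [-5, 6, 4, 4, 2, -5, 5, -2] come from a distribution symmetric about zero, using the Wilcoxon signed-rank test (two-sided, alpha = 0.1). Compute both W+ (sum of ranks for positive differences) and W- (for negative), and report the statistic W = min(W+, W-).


Step 1: Drop any zero differences (none here) and take |d_i|.
|d| = [5, 6, 4, 4, 2, 5, 5, 2]
Step 2: Midrank |d_i| (ties get averaged ranks).
ranks: |5|->6, |6|->8, |4|->3.5, |4|->3.5, |2|->1.5, |5|->6, |5|->6, |2|->1.5
Step 3: Attach original signs; sum ranks with positive sign and with negative sign.
W+ = 8 + 3.5 + 3.5 + 1.5 + 6 = 22.5
W- = 6 + 6 + 1.5 = 13.5
(Check: W+ + W- = 36 should equal n(n+1)/2 = 36.)
Step 4: Test statistic W = min(W+, W-) = 13.5.
Step 5: Ties in |d|, so use the tie-corrected normal approximation.
        E[W] = n(n+1)/4 = 8*9/4 = 18.
        Tie groups: |d|=2 (t=2), |d|=4 (t=2), |d|=5 (t=3); sum(t^3 - t) = 36.
        Var[W] = n(n+1)(2n+1)/24 - sum(t^3-t)/48 = 1224/24 - 36/48 = 50.25.
        z = (W - E[W]) / sqrt(Var[W]) = (13.5 - 18) / 7.0887 = -0.6348.
        Two-sided p = 2*Phi(z) = 0.525552.
Step 6: alpha = 0.1. fail to reject H0.

W+ = 22.5, W- = 13.5, W = min = 13.5, p = 0.525552, fail to reject H0.


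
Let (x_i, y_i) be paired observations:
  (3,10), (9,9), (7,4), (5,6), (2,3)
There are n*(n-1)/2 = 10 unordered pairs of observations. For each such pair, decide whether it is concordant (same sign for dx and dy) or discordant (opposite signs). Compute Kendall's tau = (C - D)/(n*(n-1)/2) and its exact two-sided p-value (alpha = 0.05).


Step 1: Enumerate the 10 unordered pairs (i,j) with i<j and classify each by sign(x_j-x_i) * sign(y_j-y_i).
  (1,2):dx=+6,dy=-1->D; (1,3):dx=+4,dy=-6->D; (1,4):dx=+2,dy=-4->D; (1,5):dx=-1,dy=-7->C
  (2,3):dx=-2,dy=-5->C; (2,4):dx=-4,dy=-3->C; (2,5):dx=-7,dy=-6->C; (3,4):dx=-2,dy=+2->D
  (3,5):dx=-5,dy=-1->C; (4,5):dx=-3,dy=-3->C
Step 2: C = 6, D = 4, total pairs = 10.
Step 3: tau = (C - D)/(n(n-1)/2) = (6 - 4)/10 = 0.200000.
Step 4: Exact two-sided p-value (enumerate n! = 120 permutations of y under H0): p = 0.816667.
Step 5: alpha = 0.05. fail to reject H0.

tau_b = 0.2000 (C=6, D=4), p = 0.816667, fail to reject H0.


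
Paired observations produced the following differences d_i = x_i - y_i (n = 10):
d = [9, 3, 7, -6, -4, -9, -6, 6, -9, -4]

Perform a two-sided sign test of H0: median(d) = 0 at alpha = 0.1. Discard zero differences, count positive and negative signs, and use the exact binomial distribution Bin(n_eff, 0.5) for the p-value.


Step 1: Discard zero differences. Original n = 10; n_eff = number of nonzero differences = 10.
Nonzero differences (with sign): +9, +3, +7, -6, -4, -9, -6, +6, -9, -4
Step 2: Count signs: positive = 4, negative = 6.
Step 3: Under H0: P(positive) = 0.5, so the number of positives S ~ Bin(10, 0.5).
Step 4: Two-sided exact p-value = sum of Bin(10,0.5) probabilities at or below the observed probability = 0.753906.
Step 5: alpha = 0.1. fail to reject H0.

n_eff = 10, pos = 4, neg = 6, p = 0.753906, fail to reject H0.


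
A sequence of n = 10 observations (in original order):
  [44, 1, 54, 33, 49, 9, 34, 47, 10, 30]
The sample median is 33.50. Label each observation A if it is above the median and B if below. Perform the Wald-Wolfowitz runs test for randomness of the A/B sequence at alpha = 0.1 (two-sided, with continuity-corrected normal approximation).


Step 1: Compute median = 33.50; label A = above, B = below.
Labels in order: ABABABAABB  (n_A = 5, n_B = 5)
Step 2: Count runs R = 8.
Step 3: Under H0 (random ordering), E[R] = 2*n_A*n_B/(n_A+n_B) + 1 = 2*5*5/10 + 1 = 6.0000.
        Var[R] = 2*n_A*n_B*(2*n_A*n_B - n_A - n_B) / ((n_A+n_B)^2 * (n_A+n_B-1)) = 2000/900 = 2.2222.
        SD[R] = 1.4907.
Step 4: Continuity-corrected z = (R - 0.5 - E[R]) / SD[R] = (8 - 0.5 - 6.0000) / 1.4907 = 1.0062.
Step 5: Two-sided p-value via normal approximation = 2*(1 - Phi(|z|)) = 0.314305.
Step 6: alpha = 0.1. fail to reject H0.

R = 8, z = 1.0062, p = 0.314305, fail to reject H0.


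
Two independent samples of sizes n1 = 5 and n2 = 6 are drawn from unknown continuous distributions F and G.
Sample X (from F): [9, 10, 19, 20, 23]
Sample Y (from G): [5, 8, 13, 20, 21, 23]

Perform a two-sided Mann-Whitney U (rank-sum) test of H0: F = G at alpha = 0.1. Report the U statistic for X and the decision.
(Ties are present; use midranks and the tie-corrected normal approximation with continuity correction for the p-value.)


Step 1: Combine and sort all 11 observations; assign midranks.
sorted (value, group): (5,Y), (8,Y), (9,X), (10,X), (13,Y), (19,X), (20,X), (20,Y), (21,Y), (23,X), (23,Y)
ranks: 5->1, 8->2, 9->3, 10->4, 13->5, 19->6, 20->7.5, 20->7.5, 21->9, 23->10.5, 23->10.5
Step 2: Rank sum for X: R1 = 3 + 4 + 6 + 7.5 + 10.5 = 31.
Step 3: U_X = R1 - n1(n1+1)/2 = 31 - 5*6/2 = 31 - 15 = 16.
       U_Y = n1*n2 - U_X = 30 - 16 = 14.
Step 4: Ties are present, so use the tie-corrected normal approximation (with continuity correction) for the p-value.
Step 5: p-value = 0.926933; compare to alpha = 0.1. fail to reject H0.

U_X = 16, p = 0.926933, fail to reject H0 at alpha = 0.1.


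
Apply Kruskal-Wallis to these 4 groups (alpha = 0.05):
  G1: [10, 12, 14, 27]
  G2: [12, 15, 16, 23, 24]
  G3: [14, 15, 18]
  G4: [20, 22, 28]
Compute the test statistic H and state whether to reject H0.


Step 1: Combine all N = 15 observations and assign midranks.
sorted (value, group, rank): (10,G1,1), (12,G1,2.5), (12,G2,2.5), (14,G1,4.5), (14,G3,4.5), (15,G2,6.5), (15,G3,6.5), (16,G2,8), (18,G3,9), (20,G4,10), (22,G4,11), (23,G2,12), (24,G2,13), (27,G1,14), (28,G4,15)
Step 2: Sum ranks within each group.
R_1 = 22 (n_1 = 4)
R_2 = 42 (n_2 = 5)
R_3 = 20 (n_3 = 3)
R_4 = 36 (n_4 = 3)
Step 3: H = 12/(N(N+1)) * sum(R_i^2/n_i) - 3(N+1)
     = 12/(15*16) * (22^2/4 + 42^2/5 + 20^2/3 + 36^2/3) - 3*16
     = 0.050000 * 1039.13 - 48
     = 3.956667.
Step 4: Ties present; correction factor C = 1 - 18/(15^3 - 15) = 0.994643. Corrected H = 3.956667 / 0.994643 = 3.977977.
Step 5: Under H0, H ~ chi^2(3); p-value = 0.263852.
Step 6: alpha = 0.05. fail to reject H0.

H = 3.9780, df = 3, p = 0.263852, fail to reject H0.


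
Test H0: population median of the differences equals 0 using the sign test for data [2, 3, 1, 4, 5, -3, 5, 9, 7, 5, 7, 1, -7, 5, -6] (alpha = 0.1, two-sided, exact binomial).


Step 1: Discard zero differences. Original n = 15; n_eff = number of nonzero differences = 15.
Nonzero differences (with sign): +2, +3, +1, +4, +5, -3, +5, +9, +7, +5, +7, +1, -7, +5, -6
Step 2: Count signs: positive = 12, negative = 3.
Step 3: Under H0: P(positive) = 0.5, so the number of positives S ~ Bin(15, 0.5).
Step 4: Two-sided exact p-value = sum of Bin(15,0.5) probabilities at or below the observed probability = 0.035156.
Step 5: alpha = 0.1. reject H0.

n_eff = 15, pos = 12, neg = 3, p = 0.035156, reject H0.


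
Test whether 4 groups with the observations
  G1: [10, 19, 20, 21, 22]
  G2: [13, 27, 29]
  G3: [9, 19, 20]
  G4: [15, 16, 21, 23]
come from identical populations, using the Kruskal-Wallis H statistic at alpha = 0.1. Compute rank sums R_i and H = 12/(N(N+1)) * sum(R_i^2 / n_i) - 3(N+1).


Step 1: Combine all N = 15 observations and assign midranks.
sorted (value, group, rank): (9,G3,1), (10,G1,2), (13,G2,3), (15,G4,4), (16,G4,5), (19,G1,6.5), (19,G3,6.5), (20,G1,8.5), (20,G3,8.5), (21,G1,10.5), (21,G4,10.5), (22,G1,12), (23,G4,13), (27,G2,14), (29,G2,15)
Step 2: Sum ranks within each group.
R_1 = 39.5 (n_1 = 5)
R_2 = 32 (n_2 = 3)
R_3 = 16 (n_3 = 3)
R_4 = 32.5 (n_4 = 4)
Step 3: H = 12/(N(N+1)) * sum(R_i^2/n_i) - 3(N+1)
     = 12/(15*16) * (39.5^2/5 + 32^2/3 + 16^2/3 + 32.5^2/4) - 3*16
     = 0.050000 * 1002.78 - 48
     = 2.138958.
Step 4: Ties present; correction factor C = 1 - 18/(15^3 - 15) = 0.994643. Corrected H = 2.138958 / 0.994643 = 2.150479.
Step 5: Under H0, H ~ chi^2(3); p-value = 0.541768.
Step 6: alpha = 0.1. fail to reject H0.

H = 2.1505, df = 3, p = 0.541768, fail to reject H0.


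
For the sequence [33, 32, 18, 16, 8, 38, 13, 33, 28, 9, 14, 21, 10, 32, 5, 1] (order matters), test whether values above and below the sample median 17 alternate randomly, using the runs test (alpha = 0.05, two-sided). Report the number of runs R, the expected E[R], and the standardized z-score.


Step 1: Compute median = 17; label A = above, B = below.
Labels in order: AAABBABAABBABABB  (n_A = 8, n_B = 8)
Step 2: Count runs R = 10.
Step 3: Under H0 (random ordering), E[R] = 2*n_A*n_B/(n_A+n_B) + 1 = 2*8*8/16 + 1 = 9.0000.
        Var[R] = 2*n_A*n_B*(2*n_A*n_B - n_A - n_B) / ((n_A+n_B)^2 * (n_A+n_B-1)) = 14336/3840 = 3.7333.
        SD[R] = 1.9322.
Step 4: Continuity-corrected z = (R - 0.5 - E[R]) / SD[R] = (10 - 0.5 - 9.0000) / 1.9322 = 0.2588.
Step 5: Two-sided p-value via normal approximation = 2*(1 - Phi(|z|)) = 0.795809.
Step 6: alpha = 0.05. fail to reject H0.

R = 10, z = 0.2588, p = 0.795809, fail to reject H0.


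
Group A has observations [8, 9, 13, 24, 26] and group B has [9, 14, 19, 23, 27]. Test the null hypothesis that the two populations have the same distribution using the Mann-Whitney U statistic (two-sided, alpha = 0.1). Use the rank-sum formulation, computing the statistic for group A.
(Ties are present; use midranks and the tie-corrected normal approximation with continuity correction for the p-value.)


Step 1: Combine and sort all 10 observations; assign midranks.
sorted (value, group): (8,X), (9,X), (9,Y), (13,X), (14,Y), (19,Y), (23,Y), (24,X), (26,X), (27,Y)
ranks: 8->1, 9->2.5, 9->2.5, 13->4, 14->5, 19->6, 23->7, 24->8, 26->9, 27->10
Step 2: Rank sum for X: R1 = 1 + 2.5 + 4 + 8 + 9 = 24.5.
Step 3: U_X = R1 - n1(n1+1)/2 = 24.5 - 5*6/2 = 24.5 - 15 = 9.5.
       U_Y = n1*n2 - U_X = 25 - 9.5 = 15.5.
Step 4: Ties are present, so use the tie-corrected normal approximation (with continuity correction) for the p-value.
Step 5: p-value = 0.600402; compare to alpha = 0.1. fail to reject H0.

U_X = 9.5, p = 0.600402, fail to reject H0 at alpha = 0.1.


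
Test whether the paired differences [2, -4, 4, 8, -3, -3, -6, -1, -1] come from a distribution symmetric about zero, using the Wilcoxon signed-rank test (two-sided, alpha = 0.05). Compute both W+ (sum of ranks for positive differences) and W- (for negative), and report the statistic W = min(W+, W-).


Step 1: Drop any zero differences (none here) and take |d_i|.
|d| = [2, 4, 4, 8, 3, 3, 6, 1, 1]
Step 2: Midrank |d_i| (ties get averaged ranks).
ranks: |2|->3, |4|->6.5, |4|->6.5, |8|->9, |3|->4.5, |3|->4.5, |6|->8, |1|->1.5, |1|->1.5
Step 3: Attach original signs; sum ranks with positive sign and with negative sign.
W+ = 3 + 6.5 + 9 = 18.5
W- = 6.5 + 4.5 + 4.5 + 8 + 1.5 + 1.5 = 26.5
(Check: W+ + W- = 45 should equal n(n+1)/2 = 45.)
Step 4: Test statistic W = min(W+, W-) = 18.5.
Step 5: Ties in |d|, so use the tie-corrected normal approximation.
        E[W] = n(n+1)/4 = 9*10/4 = 22.5.
        Tie groups: |d|=1 (t=2), |d|=3 (t=2), |d|=4 (t=2); sum(t^3 - t) = 18.
        Var[W] = n(n+1)(2n+1)/24 - sum(t^3-t)/48 = 1710/24 - 18/48 = 70.875.
        z = (W - E[W]) / sqrt(Var[W]) = (18.5 - 22.5) / 8.4187 = -0.4751.
        Two-sided p = 2*Phi(z) = 0.634694.
Step 6: alpha = 0.05. fail to reject H0.

W+ = 18.5, W- = 26.5, W = min = 18.5, p = 0.634694, fail to reject H0.


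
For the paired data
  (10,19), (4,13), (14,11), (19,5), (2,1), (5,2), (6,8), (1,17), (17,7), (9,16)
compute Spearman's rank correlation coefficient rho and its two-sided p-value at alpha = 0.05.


Step 1: Rank x and y separately (midranks; no ties here).
rank(x): 10->7, 4->3, 14->8, 19->10, 2->2, 5->4, 6->5, 1->1, 17->9, 9->6
rank(y): 19->10, 13->7, 11->6, 5->3, 1->1, 2->2, 8->5, 17->9, 7->4, 16->8
Step 2: d_i = R_x(i) - R_y(i); compute d_i^2.
  (7-10)^2=9, (3-7)^2=16, (8-6)^2=4, (10-3)^2=49, (2-1)^2=1, (4-2)^2=4, (5-5)^2=0, (1-9)^2=64, (9-4)^2=25, (6-8)^2=4
sum(d^2) = 176.
Step 3: rho = 1 - 6*176 / (10*(10^2 - 1)) = 1 - 1056/990 = -0.066667.
Step 4: Under H0, t = rho * sqrt((n-2)/(1-rho^2)) = -0.1890 ~ t(8).
Step 5: Two-sided p-value from the t-distribution with 8 df = 0.854813.
Step 6: alpha = 0.05. fail to reject H0.

rho = -0.0667, p = 0.854813, fail to reject H0 at alpha = 0.05.


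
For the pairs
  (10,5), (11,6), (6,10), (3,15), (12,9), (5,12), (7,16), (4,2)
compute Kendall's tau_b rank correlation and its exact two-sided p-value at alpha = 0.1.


Step 1: Enumerate the 28 unordered pairs (i,j) with i<j and classify each by sign(x_j-x_i) * sign(y_j-y_i).
  (1,2):dx=+1,dy=+1->C; (1,3):dx=-4,dy=+5->D; (1,4):dx=-7,dy=+10->D; (1,5):dx=+2,dy=+4->C
  (1,6):dx=-5,dy=+7->D; (1,7):dx=-3,dy=+11->D; (1,8):dx=-6,dy=-3->C; (2,3):dx=-5,dy=+4->D
  (2,4):dx=-8,dy=+9->D; (2,5):dx=+1,dy=+3->C; (2,6):dx=-6,dy=+6->D; (2,7):dx=-4,dy=+10->D
  (2,8):dx=-7,dy=-4->C; (3,4):dx=-3,dy=+5->D; (3,5):dx=+6,dy=-1->D; (3,6):dx=-1,dy=+2->D
  (3,7):dx=+1,dy=+6->C; (3,8):dx=-2,dy=-8->C; (4,5):dx=+9,dy=-6->D; (4,6):dx=+2,dy=-3->D
  (4,7):dx=+4,dy=+1->C; (4,8):dx=+1,dy=-13->D; (5,6):dx=-7,dy=+3->D; (5,7):dx=-5,dy=+7->D
  (5,8):dx=-8,dy=-7->C; (6,7):dx=+2,dy=+4->C; (6,8):dx=-1,dy=-10->C; (7,8):dx=-3,dy=-14->C
Step 2: C = 12, D = 16, total pairs = 28.
Step 3: tau = (C - D)/(n(n-1)/2) = (12 - 16)/28 = -0.142857.
Step 4: Exact two-sided p-value (enumerate n! = 40320 permutations of y under H0): p = 0.719544.
Step 5: alpha = 0.1. fail to reject H0.

tau_b = -0.1429 (C=12, D=16), p = 0.719544, fail to reject H0.


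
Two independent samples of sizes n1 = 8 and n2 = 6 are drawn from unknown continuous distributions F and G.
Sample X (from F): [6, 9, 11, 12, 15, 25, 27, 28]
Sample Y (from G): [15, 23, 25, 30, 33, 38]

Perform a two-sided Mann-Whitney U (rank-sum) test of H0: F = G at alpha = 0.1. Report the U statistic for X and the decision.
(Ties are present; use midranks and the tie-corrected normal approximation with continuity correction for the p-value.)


Step 1: Combine and sort all 14 observations; assign midranks.
sorted (value, group): (6,X), (9,X), (11,X), (12,X), (15,X), (15,Y), (23,Y), (25,X), (25,Y), (27,X), (28,X), (30,Y), (33,Y), (38,Y)
ranks: 6->1, 9->2, 11->3, 12->4, 15->5.5, 15->5.5, 23->7, 25->8.5, 25->8.5, 27->10, 28->11, 30->12, 33->13, 38->14
Step 2: Rank sum for X: R1 = 1 + 2 + 3 + 4 + 5.5 + 8.5 + 10 + 11 = 45.
Step 3: U_X = R1 - n1(n1+1)/2 = 45 - 8*9/2 = 45 - 36 = 9.
       U_Y = n1*n2 - U_X = 48 - 9 = 39.
Step 4: Ties are present, so use the tie-corrected normal approximation (with continuity correction) for the p-value.
Step 5: p-value = 0.060646; compare to alpha = 0.1. reject H0.

U_X = 9, p = 0.060646, reject H0 at alpha = 0.1.


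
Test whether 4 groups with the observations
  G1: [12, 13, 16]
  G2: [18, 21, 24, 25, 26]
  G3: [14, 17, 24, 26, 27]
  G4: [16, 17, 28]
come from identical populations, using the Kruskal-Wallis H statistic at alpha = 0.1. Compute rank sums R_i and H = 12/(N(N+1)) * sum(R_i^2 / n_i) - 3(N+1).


Step 1: Combine all N = 16 observations and assign midranks.
sorted (value, group, rank): (12,G1,1), (13,G1,2), (14,G3,3), (16,G1,4.5), (16,G4,4.5), (17,G3,6.5), (17,G4,6.5), (18,G2,8), (21,G2,9), (24,G2,10.5), (24,G3,10.5), (25,G2,12), (26,G2,13.5), (26,G3,13.5), (27,G3,15), (28,G4,16)
Step 2: Sum ranks within each group.
R_1 = 7.5 (n_1 = 3)
R_2 = 53 (n_2 = 5)
R_3 = 48.5 (n_3 = 5)
R_4 = 27 (n_4 = 3)
Step 3: H = 12/(N(N+1)) * sum(R_i^2/n_i) - 3(N+1)
     = 12/(16*17) * (7.5^2/3 + 53^2/5 + 48.5^2/5 + 27^2/3) - 3*17
     = 0.044118 * 1294 - 51
     = 6.088235.
Step 4: Ties present; correction factor C = 1 - 24/(16^3 - 16) = 0.994118. Corrected H = 6.088235 / 0.994118 = 6.124260.
Step 5: Under H0, H ~ chi^2(3); p-value = 0.105719.
Step 6: alpha = 0.1. fail to reject H0.

H = 6.1243, df = 3, p = 0.105719, fail to reject H0.


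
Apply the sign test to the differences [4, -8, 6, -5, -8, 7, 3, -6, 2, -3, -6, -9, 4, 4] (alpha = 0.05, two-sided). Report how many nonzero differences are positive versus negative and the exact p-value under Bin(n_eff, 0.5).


Step 1: Discard zero differences. Original n = 14; n_eff = number of nonzero differences = 14.
Nonzero differences (with sign): +4, -8, +6, -5, -8, +7, +3, -6, +2, -3, -6, -9, +4, +4
Step 2: Count signs: positive = 7, negative = 7.
Step 3: Under H0: P(positive) = 0.5, so the number of positives S ~ Bin(14, 0.5).
Step 4: Two-sided exact p-value = sum of Bin(14,0.5) probabilities at or below the observed probability = 1.000000.
Step 5: alpha = 0.05. fail to reject H0.

n_eff = 14, pos = 7, neg = 7, p = 1.000000, fail to reject H0.


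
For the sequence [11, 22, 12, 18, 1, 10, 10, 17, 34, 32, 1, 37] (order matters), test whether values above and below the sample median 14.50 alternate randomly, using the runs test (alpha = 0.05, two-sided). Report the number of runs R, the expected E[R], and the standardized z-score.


Step 1: Compute median = 14.50; label A = above, B = below.
Labels in order: BABABBBAAABA  (n_A = 6, n_B = 6)
Step 2: Count runs R = 8.
Step 3: Under H0 (random ordering), E[R] = 2*n_A*n_B/(n_A+n_B) + 1 = 2*6*6/12 + 1 = 7.0000.
        Var[R] = 2*n_A*n_B*(2*n_A*n_B - n_A - n_B) / ((n_A+n_B)^2 * (n_A+n_B-1)) = 4320/1584 = 2.7273.
        SD[R] = 1.6514.
Step 4: Continuity-corrected z = (R - 0.5 - E[R]) / SD[R] = (8 - 0.5 - 7.0000) / 1.6514 = 0.3028.
Step 5: Two-sided p-value via normal approximation = 2*(1 - Phi(|z|)) = 0.762069.
Step 6: alpha = 0.05. fail to reject H0.

R = 8, z = 0.3028, p = 0.762069, fail to reject H0.


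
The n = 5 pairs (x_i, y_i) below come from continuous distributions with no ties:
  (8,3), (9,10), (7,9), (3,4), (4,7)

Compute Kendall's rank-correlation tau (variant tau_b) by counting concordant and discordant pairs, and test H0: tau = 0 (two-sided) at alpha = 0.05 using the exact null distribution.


Step 1: Enumerate the 10 unordered pairs (i,j) with i<j and classify each by sign(x_j-x_i) * sign(y_j-y_i).
  (1,2):dx=+1,dy=+7->C; (1,3):dx=-1,dy=+6->D; (1,4):dx=-5,dy=+1->D; (1,5):dx=-4,dy=+4->D
  (2,3):dx=-2,dy=-1->C; (2,4):dx=-6,dy=-6->C; (2,5):dx=-5,dy=-3->C; (3,4):dx=-4,dy=-5->C
  (3,5):dx=-3,dy=-2->C; (4,5):dx=+1,dy=+3->C
Step 2: C = 7, D = 3, total pairs = 10.
Step 3: tau = (C - D)/(n(n-1)/2) = (7 - 3)/10 = 0.400000.
Step 4: Exact two-sided p-value (enumerate n! = 120 permutations of y under H0): p = 0.483333.
Step 5: alpha = 0.05. fail to reject H0.

tau_b = 0.4000 (C=7, D=3), p = 0.483333, fail to reject H0.


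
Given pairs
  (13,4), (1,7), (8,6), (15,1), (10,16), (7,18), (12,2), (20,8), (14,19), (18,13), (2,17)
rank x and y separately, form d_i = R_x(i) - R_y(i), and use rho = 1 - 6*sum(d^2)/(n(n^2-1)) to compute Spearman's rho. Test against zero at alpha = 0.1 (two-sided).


Step 1: Rank x and y separately (midranks; no ties here).
rank(x): 13->7, 1->1, 8->4, 15->9, 10->5, 7->3, 12->6, 20->11, 14->8, 18->10, 2->2
rank(y): 4->3, 7->5, 6->4, 1->1, 16->8, 18->10, 2->2, 8->6, 19->11, 13->7, 17->9
Step 2: d_i = R_x(i) - R_y(i); compute d_i^2.
  (7-3)^2=16, (1-5)^2=16, (4-4)^2=0, (9-1)^2=64, (5-8)^2=9, (3-10)^2=49, (6-2)^2=16, (11-6)^2=25, (8-11)^2=9, (10-7)^2=9, (2-9)^2=49
sum(d^2) = 262.
Step 3: rho = 1 - 6*262 / (11*(11^2 - 1)) = 1 - 1572/1320 = -0.190909.
Step 4: Under H0, t = rho * sqrt((n-2)/(1-rho^2)) = -0.5835 ~ t(9).
Step 5: Two-sided p-value from the t-distribution with 9 df = 0.573913.
Step 6: alpha = 0.1. fail to reject H0.

rho = -0.1909, p = 0.573913, fail to reject H0 at alpha = 0.1.


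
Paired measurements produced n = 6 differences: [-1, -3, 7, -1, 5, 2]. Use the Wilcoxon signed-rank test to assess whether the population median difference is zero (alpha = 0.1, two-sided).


Step 1: Drop any zero differences (none here) and take |d_i|.
|d| = [1, 3, 7, 1, 5, 2]
Step 2: Midrank |d_i| (ties get averaged ranks).
ranks: |1|->1.5, |3|->4, |7|->6, |1|->1.5, |5|->5, |2|->3
Step 3: Attach original signs; sum ranks with positive sign and with negative sign.
W+ = 6 + 5 + 3 = 14
W- = 1.5 + 4 + 1.5 = 7
(Check: W+ + W- = 21 should equal n(n+1)/2 = 21.)
Step 4: Test statistic W = min(W+, W-) = 7.
Step 5: Ties in |d|, so use the tie-corrected normal approximation.
        E[W] = n(n+1)/4 = 6*7/4 = 10.5.
        Tie groups: |d|=1 (t=2); sum(t^3 - t) = 6.
        Var[W] = n(n+1)(2n+1)/24 - sum(t^3-t)/48 = 546/24 - 6/48 = 22.625.
        z = (W - E[W]) / sqrt(Var[W]) = (7 - 10.5) / 4.7566 = -0.7358.
        Two-sided p = 2*Phi(z) = 0.461838.
Step 6: alpha = 0.1. fail to reject H0.

W+ = 14, W- = 7, W = min = 7, p = 0.461838, fail to reject H0.


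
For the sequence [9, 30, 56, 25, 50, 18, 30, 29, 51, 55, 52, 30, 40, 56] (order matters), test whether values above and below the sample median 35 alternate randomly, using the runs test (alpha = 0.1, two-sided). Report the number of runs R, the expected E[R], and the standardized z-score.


Step 1: Compute median = 35; label A = above, B = below.
Labels in order: BBABABBBAAABAA  (n_A = 7, n_B = 7)
Step 2: Count runs R = 8.
Step 3: Under H0 (random ordering), E[R] = 2*n_A*n_B/(n_A+n_B) + 1 = 2*7*7/14 + 1 = 8.0000.
        Var[R] = 2*n_A*n_B*(2*n_A*n_B - n_A - n_B) / ((n_A+n_B)^2 * (n_A+n_B-1)) = 8232/2548 = 3.2308.
        SD[R] = 1.7974.
Step 4: R = E[R], so z = 0 with no continuity correction.
Step 5: Two-sided p-value via normal approximation = 2*(1 - Phi(|z|)) = 1.000000.
Step 6: alpha = 0.1. fail to reject H0.

R = 8, z = 0.0000, p = 1.000000, fail to reject H0.


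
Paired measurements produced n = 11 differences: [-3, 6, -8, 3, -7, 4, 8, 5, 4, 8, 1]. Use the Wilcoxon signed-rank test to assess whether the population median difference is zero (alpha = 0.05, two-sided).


Step 1: Drop any zero differences (none here) and take |d_i|.
|d| = [3, 6, 8, 3, 7, 4, 8, 5, 4, 8, 1]
Step 2: Midrank |d_i| (ties get averaged ranks).
ranks: |3|->2.5, |6|->7, |8|->10, |3|->2.5, |7|->8, |4|->4.5, |8|->10, |5|->6, |4|->4.5, |8|->10, |1|->1
Step 3: Attach original signs; sum ranks with positive sign and with negative sign.
W+ = 7 + 2.5 + 4.5 + 10 + 6 + 4.5 + 10 + 1 = 45.5
W- = 2.5 + 10 + 8 = 20.5
(Check: W+ + W- = 66 should equal n(n+1)/2 = 66.)
Step 4: Test statistic W = min(W+, W-) = 20.5.
Step 5: Ties in |d|, so use the tie-corrected normal approximation.
        E[W] = n(n+1)/4 = 11*12/4 = 33.
        Tie groups: |d|=3 (t=2), |d|=4 (t=2), |d|=8 (t=3); sum(t^3 - t) = 36.
        Var[W] = n(n+1)(2n+1)/24 - sum(t^3-t)/48 = 3036/24 - 36/48 = 125.75.
        z = (W - E[W]) / sqrt(Var[W]) = (20.5 - 33) / 11.2138 = -1.1147.
        Two-sided p = 2*Phi(z) = 0.264981.
Step 6: alpha = 0.05. fail to reject H0.

W+ = 45.5, W- = 20.5, W = min = 20.5, p = 0.264981, fail to reject H0.


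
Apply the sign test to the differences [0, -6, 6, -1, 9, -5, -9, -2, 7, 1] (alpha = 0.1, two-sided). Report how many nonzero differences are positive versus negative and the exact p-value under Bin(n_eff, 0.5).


Step 1: Discard zero differences. Original n = 10; n_eff = number of nonzero differences = 9.
Nonzero differences (with sign): -6, +6, -1, +9, -5, -9, -2, +7, +1
Step 2: Count signs: positive = 4, negative = 5.
Step 3: Under H0: P(positive) = 0.5, so the number of positives S ~ Bin(9, 0.5).
Step 4: Two-sided exact p-value = sum of Bin(9,0.5) probabilities at or below the observed probability = 1.000000.
Step 5: alpha = 0.1. fail to reject H0.

n_eff = 9, pos = 4, neg = 5, p = 1.000000, fail to reject H0.


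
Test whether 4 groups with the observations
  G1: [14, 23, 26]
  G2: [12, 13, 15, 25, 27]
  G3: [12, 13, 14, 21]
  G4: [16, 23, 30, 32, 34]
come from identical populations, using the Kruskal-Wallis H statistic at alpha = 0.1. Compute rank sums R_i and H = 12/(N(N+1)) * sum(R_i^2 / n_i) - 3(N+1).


Step 1: Combine all N = 17 observations and assign midranks.
sorted (value, group, rank): (12,G2,1.5), (12,G3,1.5), (13,G2,3.5), (13,G3,3.5), (14,G1,5.5), (14,G3,5.5), (15,G2,7), (16,G4,8), (21,G3,9), (23,G1,10.5), (23,G4,10.5), (25,G2,12), (26,G1,13), (27,G2,14), (30,G4,15), (32,G4,16), (34,G4,17)
Step 2: Sum ranks within each group.
R_1 = 29 (n_1 = 3)
R_2 = 38 (n_2 = 5)
R_3 = 19.5 (n_3 = 4)
R_4 = 66.5 (n_4 = 5)
Step 3: H = 12/(N(N+1)) * sum(R_i^2/n_i) - 3(N+1)
     = 12/(17*18) * (29^2/3 + 38^2/5 + 19.5^2/4 + 66.5^2/5) - 3*18
     = 0.039216 * 1548.65 - 54
     = 6.731209.
Step 4: Ties present; correction factor C = 1 - 24/(17^3 - 17) = 0.995098. Corrected H = 6.731209 / 0.995098 = 6.764368.
Step 5: Under H0, H ~ chi^2(3); p-value = 0.079800.
Step 6: alpha = 0.1. reject H0.

H = 6.7644, df = 3, p = 0.079800, reject H0.


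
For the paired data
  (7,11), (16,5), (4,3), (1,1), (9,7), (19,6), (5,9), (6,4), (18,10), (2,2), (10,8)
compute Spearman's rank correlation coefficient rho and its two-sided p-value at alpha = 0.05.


Step 1: Rank x and y separately (midranks; no ties here).
rank(x): 7->6, 16->9, 4->3, 1->1, 9->7, 19->11, 5->4, 6->5, 18->10, 2->2, 10->8
rank(y): 11->11, 5->5, 3->3, 1->1, 7->7, 6->6, 9->9, 4->4, 10->10, 2->2, 8->8
Step 2: d_i = R_x(i) - R_y(i); compute d_i^2.
  (6-11)^2=25, (9-5)^2=16, (3-3)^2=0, (1-1)^2=0, (7-7)^2=0, (11-6)^2=25, (4-9)^2=25, (5-4)^2=1, (10-10)^2=0, (2-2)^2=0, (8-8)^2=0
sum(d^2) = 92.
Step 3: rho = 1 - 6*92 / (11*(11^2 - 1)) = 1 - 552/1320 = 0.581818.
Step 4: Under H0, t = rho * sqrt((n-2)/(1-rho^2)) = 2.1461 ~ t(9).
Step 5: Two-sided p-value from the t-distribution with 9 df = 0.060420.
Step 6: alpha = 0.05. fail to reject H0.

rho = 0.5818, p = 0.060420, fail to reject H0 at alpha = 0.05.


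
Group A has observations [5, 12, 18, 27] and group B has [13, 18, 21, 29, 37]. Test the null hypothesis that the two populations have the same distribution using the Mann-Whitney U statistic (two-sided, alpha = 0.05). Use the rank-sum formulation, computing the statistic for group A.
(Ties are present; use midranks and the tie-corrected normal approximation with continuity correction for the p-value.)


Step 1: Combine and sort all 9 observations; assign midranks.
sorted (value, group): (5,X), (12,X), (13,Y), (18,X), (18,Y), (21,Y), (27,X), (29,Y), (37,Y)
ranks: 5->1, 12->2, 13->3, 18->4.5, 18->4.5, 21->6, 27->7, 29->8, 37->9
Step 2: Rank sum for X: R1 = 1 + 2 + 4.5 + 7 = 14.5.
Step 3: U_X = R1 - n1(n1+1)/2 = 14.5 - 4*5/2 = 14.5 - 10 = 4.5.
       U_Y = n1*n2 - U_X = 20 - 4.5 = 15.5.
Step 4: Ties are present, so use the tie-corrected normal approximation (with continuity correction) for the p-value.
Step 5: p-value = 0.218742; compare to alpha = 0.05. fail to reject H0.

U_X = 4.5, p = 0.218742, fail to reject H0 at alpha = 0.05.


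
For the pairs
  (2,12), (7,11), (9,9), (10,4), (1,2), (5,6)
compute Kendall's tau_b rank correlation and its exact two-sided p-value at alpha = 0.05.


Step 1: Enumerate the 15 unordered pairs (i,j) with i<j and classify each by sign(x_j-x_i) * sign(y_j-y_i).
  (1,2):dx=+5,dy=-1->D; (1,3):dx=+7,dy=-3->D; (1,4):dx=+8,dy=-8->D; (1,5):dx=-1,dy=-10->C
  (1,6):dx=+3,dy=-6->D; (2,3):dx=+2,dy=-2->D; (2,4):dx=+3,dy=-7->D; (2,5):dx=-6,dy=-9->C
  (2,6):dx=-2,dy=-5->C; (3,4):dx=+1,dy=-5->D; (3,5):dx=-8,dy=-7->C; (3,6):dx=-4,dy=-3->C
  (4,5):dx=-9,dy=-2->C; (4,6):dx=-5,dy=+2->D; (5,6):dx=+4,dy=+4->C
Step 2: C = 7, D = 8, total pairs = 15.
Step 3: tau = (C - D)/(n(n-1)/2) = (7 - 8)/15 = -0.066667.
Step 4: Exact two-sided p-value (enumerate n! = 720 permutations of y under H0): p = 1.000000.
Step 5: alpha = 0.05. fail to reject H0.

tau_b = -0.0667 (C=7, D=8), p = 1.000000, fail to reject H0.


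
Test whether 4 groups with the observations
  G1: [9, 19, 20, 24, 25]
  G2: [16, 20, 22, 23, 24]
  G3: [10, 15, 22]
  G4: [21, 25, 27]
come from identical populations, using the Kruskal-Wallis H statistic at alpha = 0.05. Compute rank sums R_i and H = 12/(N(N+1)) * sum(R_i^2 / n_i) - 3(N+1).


Step 1: Combine all N = 16 observations and assign midranks.
sorted (value, group, rank): (9,G1,1), (10,G3,2), (15,G3,3), (16,G2,4), (19,G1,5), (20,G1,6.5), (20,G2,6.5), (21,G4,8), (22,G2,9.5), (22,G3,9.5), (23,G2,11), (24,G1,12.5), (24,G2,12.5), (25,G1,14.5), (25,G4,14.5), (27,G4,16)
Step 2: Sum ranks within each group.
R_1 = 39.5 (n_1 = 5)
R_2 = 43.5 (n_2 = 5)
R_3 = 14.5 (n_3 = 3)
R_4 = 38.5 (n_4 = 3)
Step 3: H = 12/(N(N+1)) * sum(R_i^2/n_i) - 3(N+1)
     = 12/(16*17) * (39.5^2/5 + 43.5^2/5 + 14.5^2/3 + 38.5^2/3) - 3*17
     = 0.044118 * 1254.67 - 51
     = 4.352941.
Step 4: Ties present; correction factor C = 1 - 24/(16^3 - 16) = 0.994118. Corrected H = 4.352941 / 0.994118 = 4.378698.
Step 5: Under H0, H ~ chi^2(3); p-value = 0.223369.
Step 6: alpha = 0.05. fail to reject H0.

H = 4.3787, df = 3, p = 0.223369, fail to reject H0.


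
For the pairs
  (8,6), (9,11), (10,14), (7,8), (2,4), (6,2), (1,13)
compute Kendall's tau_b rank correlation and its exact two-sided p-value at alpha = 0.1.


Step 1: Enumerate the 21 unordered pairs (i,j) with i<j and classify each by sign(x_j-x_i) * sign(y_j-y_i).
  (1,2):dx=+1,dy=+5->C; (1,3):dx=+2,dy=+8->C; (1,4):dx=-1,dy=+2->D; (1,5):dx=-6,dy=-2->C
  (1,6):dx=-2,dy=-4->C; (1,7):dx=-7,dy=+7->D; (2,3):dx=+1,dy=+3->C; (2,4):dx=-2,dy=-3->C
  (2,5):dx=-7,dy=-7->C; (2,6):dx=-3,dy=-9->C; (2,7):dx=-8,dy=+2->D; (3,4):dx=-3,dy=-6->C
  (3,5):dx=-8,dy=-10->C; (3,6):dx=-4,dy=-12->C; (3,7):dx=-9,dy=-1->C; (4,5):dx=-5,dy=-4->C
  (4,6):dx=-1,dy=-6->C; (4,7):dx=-6,dy=+5->D; (5,6):dx=+4,dy=-2->D; (5,7):dx=-1,dy=+9->D
  (6,7):dx=-5,dy=+11->D
Step 2: C = 14, D = 7, total pairs = 21.
Step 3: tau = (C - D)/(n(n-1)/2) = (14 - 7)/21 = 0.333333.
Step 4: Exact two-sided p-value (enumerate n! = 5040 permutations of y under H0): p = 0.381349.
Step 5: alpha = 0.1. fail to reject H0.

tau_b = 0.3333 (C=14, D=7), p = 0.381349, fail to reject H0.


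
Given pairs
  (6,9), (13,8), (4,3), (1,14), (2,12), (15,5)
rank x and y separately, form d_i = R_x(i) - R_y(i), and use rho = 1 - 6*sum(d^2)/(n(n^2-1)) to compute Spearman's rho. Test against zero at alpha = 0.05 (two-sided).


Step 1: Rank x and y separately (midranks; no ties here).
rank(x): 6->4, 13->5, 4->3, 1->1, 2->2, 15->6
rank(y): 9->4, 8->3, 3->1, 14->6, 12->5, 5->2
Step 2: d_i = R_x(i) - R_y(i); compute d_i^2.
  (4-4)^2=0, (5-3)^2=4, (3-1)^2=4, (1-6)^2=25, (2-5)^2=9, (6-2)^2=16
sum(d^2) = 58.
Step 3: rho = 1 - 6*58 / (6*(6^2 - 1)) = 1 - 348/210 = -0.657143.
Step 4: Under H0, t = rho * sqrt((n-2)/(1-rho^2)) = -1.7436 ~ t(4).
Step 5: Two-sided p-value from the t-distribution with 4 df = 0.156175.
Step 6: alpha = 0.05. fail to reject H0.

rho = -0.6571, p = 0.156175, fail to reject H0 at alpha = 0.05.


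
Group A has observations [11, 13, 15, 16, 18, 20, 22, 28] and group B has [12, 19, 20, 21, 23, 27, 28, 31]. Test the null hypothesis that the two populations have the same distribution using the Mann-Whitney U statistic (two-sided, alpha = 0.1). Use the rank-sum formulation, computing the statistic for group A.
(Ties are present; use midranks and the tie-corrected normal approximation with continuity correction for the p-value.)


Step 1: Combine and sort all 16 observations; assign midranks.
sorted (value, group): (11,X), (12,Y), (13,X), (15,X), (16,X), (18,X), (19,Y), (20,X), (20,Y), (21,Y), (22,X), (23,Y), (27,Y), (28,X), (28,Y), (31,Y)
ranks: 11->1, 12->2, 13->3, 15->4, 16->5, 18->6, 19->7, 20->8.5, 20->8.5, 21->10, 22->11, 23->12, 27->13, 28->14.5, 28->14.5, 31->16
Step 2: Rank sum for X: R1 = 1 + 3 + 4 + 5 + 6 + 8.5 + 11 + 14.5 = 53.
Step 3: U_X = R1 - n1(n1+1)/2 = 53 - 8*9/2 = 53 - 36 = 17.
       U_Y = n1*n2 - U_X = 64 - 17 = 47.
Step 4: Ties are present, so use the tie-corrected normal approximation (with continuity correction) for the p-value.
Step 5: p-value = 0.127247; compare to alpha = 0.1. fail to reject H0.

U_X = 17, p = 0.127247, fail to reject H0 at alpha = 0.1.


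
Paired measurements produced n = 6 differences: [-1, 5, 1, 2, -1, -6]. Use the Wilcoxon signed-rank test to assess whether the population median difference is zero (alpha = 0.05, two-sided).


Step 1: Drop any zero differences (none here) and take |d_i|.
|d| = [1, 5, 1, 2, 1, 6]
Step 2: Midrank |d_i| (ties get averaged ranks).
ranks: |1|->2, |5|->5, |1|->2, |2|->4, |1|->2, |6|->6
Step 3: Attach original signs; sum ranks with positive sign and with negative sign.
W+ = 5 + 2 + 4 = 11
W- = 2 + 2 + 6 = 10
(Check: W+ + W- = 21 should equal n(n+1)/2 = 21.)
Step 4: Test statistic W = min(W+, W-) = 10.
Step 5: Ties in |d|, so use the tie-corrected normal approximation.
        E[W] = n(n+1)/4 = 6*7/4 = 10.5.
        Tie groups: |d|=1 (t=3); sum(t^3 - t) = 24.
        Var[W] = n(n+1)(2n+1)/24 - sum(t^3-t)/48 = 546/24 - 24/48 = 22.25.
        z = (W - E[W]) / sqrt(Var[W]) = (10 - 10.5) / 4.7170 = -0.1060.
        Two-sided p = 2*Phi(z) = 0.915583.
Step 6: alpha = 0.05. fail to reject H0.

W+ = 11, W- = 10, W = min = 10, p = 0.915583, fail to reject H0.


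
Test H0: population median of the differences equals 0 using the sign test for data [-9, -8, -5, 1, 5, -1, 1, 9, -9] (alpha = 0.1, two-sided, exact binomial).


Step 1: Discard zero differences. Original n = 9; n_eff = number of nonzero differences = 9.
Nonzero differences (with sign): -9, -8, -5, +1, +5, -1, +1, +9, -9
Step 2: Count signs: positive = 4, negative = 5.
Step 3: Under H0: P(positive) = 0.5, so the number of positives S ~ Bin(9, 0.5).
Step 4: Two-sided exact p-value = sum of Bin(9,0.5) probabilities at or below the observed probability = 1.000000.
Step 5: alpha = 0.1. fail to reject H0.

n_eff = 9, pos = 4, neg = 5, p = 1.000000, fail to reject H0.


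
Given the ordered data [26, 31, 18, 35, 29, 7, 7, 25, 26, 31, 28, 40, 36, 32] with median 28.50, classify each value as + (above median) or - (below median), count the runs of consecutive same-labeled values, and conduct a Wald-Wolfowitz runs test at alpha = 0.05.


Step 1: Compute median = 28.50; label A = above, B = below.
Labels in order: BABAABBBBABAAA  (n_A = 7, n_B = 7)
Step 2: Count runs R = 8.
Step 3: Under H0 (random ordering), E[R] = 2*n_A*n_B/(n_A+n_B) + 1 = 2*7*7/14 + 1 = 8.0000.
        Var[R] = 2*n_A*n_B*(2*n_A*n_B - n_A - n_B) / ((n_A+n_B)^2 * (n_A+n_B-1)) = 8232/2548 = 3.2308.
        SD[R] = 1.7974.
Step 4: R = E[R], so z = 0 with no continuity correction.
Step 5: Two-sided p-value via normal approximation = 2*(1 - Phi(|z|)) = 1.000000.
Step 6: alpha = 0.05. fail to reject H0.

R = 8, z = 0.0000, p = 1.000000, fail to reject H0.


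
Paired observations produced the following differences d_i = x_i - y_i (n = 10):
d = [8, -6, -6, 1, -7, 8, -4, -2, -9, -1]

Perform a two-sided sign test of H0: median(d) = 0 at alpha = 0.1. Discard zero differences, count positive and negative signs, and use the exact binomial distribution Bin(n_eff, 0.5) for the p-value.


Step 1: Discard zero differences. Original n = 10; n_eff = number of nonzero differences = 10.
Nonzero differences (with sign): +8, -6, -6, +1, -7, +8, -4, -2, -9, -1
Step 2: Count signs: positive = 3, negative = 7.
Step 3: Under H0: P(positive) = 0.5, so the number of positives S ~ Bin(10, 0.5).
Step 4: Two-sided exact p-value = sum of Bin(10,0.5) probabilities at or below the observed probability = 0.343750.
Step 5: alpha = 0.1. fail to reject H0.

n_eff = 10, pos = 3, neg = 7, p = 0.343750, fail to reject H0.


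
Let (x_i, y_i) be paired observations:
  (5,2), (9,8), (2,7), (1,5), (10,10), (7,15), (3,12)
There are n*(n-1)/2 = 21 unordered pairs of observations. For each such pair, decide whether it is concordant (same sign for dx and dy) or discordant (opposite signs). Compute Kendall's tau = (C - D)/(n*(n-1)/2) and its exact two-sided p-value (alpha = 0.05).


Step 1: Enumerate the 21 unordered pairs (i,j) with i<j and classify each by sign(x_j-x_i) * sign(y_j-y_i).
  (1,2):dx=+4,dy=+6->C; (1,3):dx=-3,dy=+5->D; (1,4):dx=-4,dy=+3->D; (1,5):dx=+5,dy=+8->C
  (1,6):dx=+2,dy=+13->C; (1,7):dx=-2,dy=+10->D; (2,3):dx=-7,dy=-1->C; (2,4):dx=-8,dy=-3->C
  (2,5):dx=+1,dy=+2->C; (2,6):dx=-2,dy=+7->D; (2,7):dx=-6,dy=+4->D; (3,4):dx=-1,dy=-2->C
  (3,5):dx=+8,dy=+3->C; (3,6):dx=+5,dy=+8->C; (3,7):dx=+1,dy=+5->C; (4,5):dx=+9,dy=+5->C
  (4,6):dx=+6,dy=+10->C; (4,7):dx=+2,dy=+7->C; (5,6):dx=-3,dy=+5->D; (5,7):dx=-7,dy=+2->D
  (6,7):dx=-4,dy=-3->C
Step 2: C = 14, D = 7, total pairs = 21.
Step 3: tau = (C - D)/(n(n-1)/2) = (14 - 7)/21 = 0.333333.
Step 4: Exact two-sided p-value (enumerate n! = 5040 permutations of y under H0): p = 0.381349.
Step 5: alpha = 0.05. fail to reject H0.

tau_b = 0.3333 (C=14, D=7), p = 0.381349, fail to reject H0.


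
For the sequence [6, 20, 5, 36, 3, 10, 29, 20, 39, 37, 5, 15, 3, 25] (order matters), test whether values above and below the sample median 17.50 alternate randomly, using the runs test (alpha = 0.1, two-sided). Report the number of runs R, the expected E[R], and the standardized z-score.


Step 1: Compute median = 17.50; label A = above, B = below.
Labels in order: BABABBAAAABBBA  (n_A = 7, n_B = 7)
Step 2: Count runs R = 8.
Step 3: Under H0 (random ordering), E[R] = 2*n_A*n_B/(n_A+n_B) + 1 = 2*7*7/14 + 1 = 8.0000.
        Var[R] = 2*n_A*n_B*(2*n_A*n_B - n_A - n_B) / ((n_A+n_B)^2 * (n_A+n_B-1)) = 8232/2548 = 3.2308.
        SD[R] = 1.7974.
Step 4: R = E[R], so z = 0 with no continuity correction.
Step 5: Two-sided p-value via normal approximation = 2*(1 - Phi(|z|)) = 1.000000.
Step 6: alpha = 0.1. fail to reject H0.

R = 8, z = 0.0000, p = 1.000000, fail to reject H0.


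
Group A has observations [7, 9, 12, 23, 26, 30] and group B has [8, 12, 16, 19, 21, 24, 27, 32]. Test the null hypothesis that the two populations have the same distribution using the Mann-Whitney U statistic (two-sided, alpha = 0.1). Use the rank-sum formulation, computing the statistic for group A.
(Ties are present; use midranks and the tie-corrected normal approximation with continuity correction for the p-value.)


Step 1: Combine and sort all 14 observations; assign midranks.
sorted (value, group): (7,X), (8,Y), (9,X), (12,X), (12,Y), (16,Y), (19,Y), (21,Y), (23,X), (24,Y), (26,X), (27,Y), (30,X), (32,Y)
ranks: 7->1, 8->2, 9->3, 12->4.5, 12->4.5, 16->6, 19->7, 21->8, 23->9, 24->10, 26->11, 27->12, 30->13, 32->14
Step 2: Rank sum for X: R1 = 1 + 3 + 4.5 + 9 + 11 + 13 = 41.5.
Step 3: U_X = R1 - n1(n1+1)/2 = 41.5 - 6*7/2 = 41.5 - 21 = 20.5.
       U_Y = n1*n2 - U_X = 48 - 20.5 = 27.5.
Step 4: Ties are present, so use the tie-corrected normal approximation (with continuity correction) for the p-value.
Step 5: p-value = 0.698220; compare to alpha = 0.1. fail to reject H0.

U_X = 20.5, p = 0.698220, fail to reject H0 at alpha = 0.1.


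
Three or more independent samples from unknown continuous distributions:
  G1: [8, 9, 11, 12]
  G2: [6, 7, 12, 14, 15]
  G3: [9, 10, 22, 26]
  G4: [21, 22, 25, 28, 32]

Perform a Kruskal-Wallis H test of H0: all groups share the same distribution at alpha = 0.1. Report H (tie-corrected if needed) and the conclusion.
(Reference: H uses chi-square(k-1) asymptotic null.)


Step 1: Combine all N = 18 observations and assign midranks.
sorted (value, group, rank): (6,G2,1), (7,G2,2), (8,G1,3), (9,G1,4.5), (9,G3,4.5), (10,G3,6), (11,G1,7), (12,G1,8.5), (12,G2,8.5), (14,G2,10), (15,G2,11), (21,G4,12), (22,G3,13.5), (22,G4,13.5), (25,G4,15), (26,G3,16), (28,G4,17), (32,G4,18)
Step 2: Sum ranks within each group.
R_1 = 23 (n_1 = 4)
R_2 = 32.5 (n_2 = 5)
R_3 = 40 (n_3 = 4)
R_4 = 75.5 (n_4 = 5)
Step 3: H = 12/(N(N+1)) * sum(R_i^2/n_i) - 3(N+1)
     = 12/(18*19) * (23^2/4 + 32.5^2/5 + 40^2/4 + 75.5^2/5) - 3*19
     = 0.035088 * 1883.55 - 57
     = 9.089474.
Step 4: Ties present; correction factor C = 1 - 18/(18^3 - 18) = 0.996904. Corrected H = 9.089474 / 0.996904 = 9.117702.
Step 5: Under H0, H ~ chi^2(3); p-value = 0.027766.
Step 6: alpha = 0.1. reject H0.

H = 9.1177, df = 3, p = 0.027766, reject H0.


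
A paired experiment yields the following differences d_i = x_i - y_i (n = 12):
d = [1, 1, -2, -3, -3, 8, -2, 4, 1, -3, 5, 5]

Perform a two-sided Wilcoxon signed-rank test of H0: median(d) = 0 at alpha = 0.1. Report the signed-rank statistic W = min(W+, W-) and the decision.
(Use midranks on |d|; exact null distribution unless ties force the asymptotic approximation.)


Step 1: Drop any zero differences (none here) and take |d_i|.
|d| = [1, 1, 2, 3, 3, 8, 2, 4, 1, 3, 5, 5]
Step 2: Midrank |d_i| (ties get averaged ranks).
ranks: |1|->2, |1|->2, |2|->4.5, |3|->7, |3|->7, |8|->12, |2|->4.5, |4|->9, |1|->2, |3|->7, |5|->10.5, |5|->10.5
Step 3: Attach original signs; sum ranks with positive sign and with negative sign.
W+ = 2 + 2 + 12 + 9 + 2 + 10.5 + 10.5 = 48
W- = 4.5 + 7 + 7 + 4.5 + 7 = 30
(Check: W+ + W- = 78 should equal n(n+1)/2 = 78.)
Step 4: Test statistic W = min(W+, W-) = 30.
Step 5: Ties in |d|, so use the tie-corrected normal approximation.
        E[W] = n(n+1)/4 = 12*13/4 = 39.
        Tie groups: |d|=1 (t=3), |d|=2 (t=2), |d|=3 (t=3), |d|=5 (t=2); sum(t^3 - t) = 60.
        Var[W] = n(n+1)(2n+1)/24 - sum(t^3-t)/48 = 3900/24 - 60/48 = 161.25.
        z = (W - E[W]) / sqrt(Var[W]) = (30 - 39) / 12.6984 = -0.7087.
        Two-sided p = 2*Phi(z) = 0.478480.
Step 6: alpha = 0.1. fail to reject H0.

W+ = 48, W- = 30, W = min = 30, p = 0.478480, fail to reject H0.
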